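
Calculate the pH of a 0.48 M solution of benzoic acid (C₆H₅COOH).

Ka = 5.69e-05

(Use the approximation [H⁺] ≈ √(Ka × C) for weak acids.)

[H⁺] = √(Ka × C) = √(5.69e-05 × 0.48) = 5.2261e-03. pH = -log(5.2261e-03)

pH = 2.28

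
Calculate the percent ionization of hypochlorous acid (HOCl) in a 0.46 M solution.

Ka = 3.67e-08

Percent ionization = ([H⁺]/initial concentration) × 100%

Using Ka equilibrium: x² + Ka×x - Ka×C = 0. Solving: [H⁺] = 1.2991e-04. Percent = (1.2991e-04/0.46) × 100

Percent ionization = 0.0282%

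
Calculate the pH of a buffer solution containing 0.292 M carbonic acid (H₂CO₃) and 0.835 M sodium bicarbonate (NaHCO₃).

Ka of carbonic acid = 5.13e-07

pKa = -log(5.13e-07) = 6.29. pH = pKa + log([A⁻]/[HA]) = 6.29 + log(0.835/0.292)

pH = 6.75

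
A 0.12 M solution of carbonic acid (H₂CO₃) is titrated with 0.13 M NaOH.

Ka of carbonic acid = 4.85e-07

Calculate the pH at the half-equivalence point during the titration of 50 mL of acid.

At half-equivalence [HA] = [A⁻], so Henderson-Hasselbalch gives pH = pKa = -log(4.85e-07) = 6.31.

pH = pKa = 6.31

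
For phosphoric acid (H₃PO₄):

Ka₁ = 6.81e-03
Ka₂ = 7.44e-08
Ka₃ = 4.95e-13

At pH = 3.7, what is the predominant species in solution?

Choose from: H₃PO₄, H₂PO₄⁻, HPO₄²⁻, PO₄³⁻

pKa₁ = 2.17, pKa₂ = 7.13, pKa₃ = 12.31. For a polyprotic acid the predominant species crosses at each pKa: below pKa_n the protonated form dominates, above it the deprotonated form does. At pH = 3.7, the predominant species is H₂PO₄⁻.

H₂PO₄⁻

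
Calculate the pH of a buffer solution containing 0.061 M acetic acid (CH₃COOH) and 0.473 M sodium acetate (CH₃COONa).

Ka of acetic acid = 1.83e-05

pKa = -log(1.83e-05) = 4.74. pH = pKa + log([A⁻]/[HA]) = 4.74 + log(0.473/0.061)

pH = 5.63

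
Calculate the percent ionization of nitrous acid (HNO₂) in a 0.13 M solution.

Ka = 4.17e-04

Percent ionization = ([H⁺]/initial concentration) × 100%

Using Ka equilibrium: x² + Ka×x - Ka×C = 0. Solving: [H⁺] = 7.1572e-03. Percent = (7.1572e-03/0.13) × 100

Percent ionization = 5.51%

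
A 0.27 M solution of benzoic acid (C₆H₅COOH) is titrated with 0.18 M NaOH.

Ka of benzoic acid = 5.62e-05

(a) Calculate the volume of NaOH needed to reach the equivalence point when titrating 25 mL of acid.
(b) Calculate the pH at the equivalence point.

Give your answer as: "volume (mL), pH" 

moles acid = 0.27 × 25/1000 = 0.00675 mol; V_base = moles/0.18 × 1000 = 37.5 mL. At equivalence only the conjugate base is present: [A⁻] = 0.00675/0.062 = 1.0800e-01 M. Kb = Kw/Ka = 1.78e-10; [OH⁻] = √(Kb × [A⁻]) = 4.3837e-06; pOH = 5.36; pH = 14 - pOH = 8.64.

V = 37.5 mL, pH = 8.64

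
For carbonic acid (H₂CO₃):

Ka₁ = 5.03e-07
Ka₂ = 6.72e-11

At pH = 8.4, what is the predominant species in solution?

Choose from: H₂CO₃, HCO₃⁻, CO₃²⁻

pKa₁ = 6.30, pKa₂ = 10.17. For a polyprotic acid the predominant species crosses at each pKa: below pKa_n the protonated form dominates, above it the deprotonated form does. At pH = 8.4, the predominant species is HCO₃⁻.

HCO₃⁻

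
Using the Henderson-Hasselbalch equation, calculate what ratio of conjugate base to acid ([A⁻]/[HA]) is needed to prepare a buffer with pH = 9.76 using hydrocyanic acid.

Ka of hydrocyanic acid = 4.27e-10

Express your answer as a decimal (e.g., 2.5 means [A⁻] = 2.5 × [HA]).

pKa = -log(4.27e-10) = 9.3696. pH = pKa + log([A⁻]/[HA]), so log([A⁻]/[HA]) = pH − pKa = 9.76 − 9.3696 = 0.3904. [A⁻]/[HA] = 10^(0.3904) = 2.46

[A⁻]/[HA] = 2.46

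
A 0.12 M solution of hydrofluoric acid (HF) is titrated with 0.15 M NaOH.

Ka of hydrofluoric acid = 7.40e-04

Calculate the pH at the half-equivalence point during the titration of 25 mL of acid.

At half-equivalence [HA] = [A⁻], so Henderson-Hasselbalch gives pH = pKa = -log(7.40e-04) = 3.13.

pH = pKa = 3.13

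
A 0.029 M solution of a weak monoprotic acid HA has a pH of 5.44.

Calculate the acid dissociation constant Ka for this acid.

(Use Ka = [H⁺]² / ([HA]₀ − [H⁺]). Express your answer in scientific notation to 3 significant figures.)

[H⁺] = 10^(−pH) = 10^(−5.44) = 3.631e-06 M. For HA ⇌ H⁺ + A⁻, Ka = [H⁺][A⁻]/[HA] = [H⁺]² / ([HA]₀ − [H⁺]) = (3.631e-06)² / (0.029 − 3.631e-06) = 4.55e-10.

K_a = 4.55e-10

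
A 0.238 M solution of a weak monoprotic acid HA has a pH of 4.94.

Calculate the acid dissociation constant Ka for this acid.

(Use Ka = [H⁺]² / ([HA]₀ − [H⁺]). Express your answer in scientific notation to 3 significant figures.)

[H⁺] = 10^(−pH) = 10^(−4.94) = 1.148e-05 M. For HA ⇌ H⁺ + A⁻, Ka = [H⁺][A⁻]/[HA] = [H⁺]² / ([HA]₀ − [H⁺]) = (1.148e-05)² / (0.238 − 1.148e-05) = 5.54e-10.

K_a = 5.54e-10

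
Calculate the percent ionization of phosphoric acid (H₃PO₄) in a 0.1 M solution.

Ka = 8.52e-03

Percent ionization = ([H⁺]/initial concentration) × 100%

Using Ka equilibrium: x² + Ka×x - Ka×C = 0. Solving: [H⁺] = 2.5238e-02. Percent = (2.5238e-02/0.1) × 100

Percent ionization = 25.2%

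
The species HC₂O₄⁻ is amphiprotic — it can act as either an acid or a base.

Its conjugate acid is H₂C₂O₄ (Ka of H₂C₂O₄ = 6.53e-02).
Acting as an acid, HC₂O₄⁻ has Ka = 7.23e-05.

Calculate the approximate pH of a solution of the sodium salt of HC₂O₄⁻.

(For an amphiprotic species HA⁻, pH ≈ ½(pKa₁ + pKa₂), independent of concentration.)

pKa₁ = -log(6.53e-02) = 1.19; pKa₂ = -log(7.23e-05) = 4.14. For an amphiprotic species, pH ≈ ½(pKa₁ + pKa₂) = ½(1.19 + 4.14) = 2.66.

pH = 2.66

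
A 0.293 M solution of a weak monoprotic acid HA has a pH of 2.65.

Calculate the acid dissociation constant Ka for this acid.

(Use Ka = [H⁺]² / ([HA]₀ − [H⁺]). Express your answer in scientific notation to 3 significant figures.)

[H⁺] = 10^(−pH) = 10^(−2.65) = 2.239e-03 M. For HA ⇌ H⁺ + A⁻, Ka = [H⁺][A⁻]/[HA] = [H⁺]² / ([HA]₀ − [H⁺]) = (2.239e-03)² / (0.293 − 2.239e-03) = 1.72e-05.

K_a = 1.72e-05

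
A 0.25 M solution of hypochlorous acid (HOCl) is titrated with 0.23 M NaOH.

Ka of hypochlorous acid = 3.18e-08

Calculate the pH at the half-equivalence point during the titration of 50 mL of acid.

At half-equivalence [HA] = [A⁻], so Henderson-Hasselbalch gives pH = pKa = -log(3.18e-08) = 7.50.

pH = pKa = 7.50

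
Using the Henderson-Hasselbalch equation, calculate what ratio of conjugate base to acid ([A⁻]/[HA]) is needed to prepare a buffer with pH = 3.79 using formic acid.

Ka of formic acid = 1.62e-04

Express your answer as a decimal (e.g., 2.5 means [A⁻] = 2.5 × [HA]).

pKa = -log(1.62e-04) = 3.7905. pH = pKa + log([A⁻]/[HA]), so log([A⁻]/[HA]) = pH − pKa = 3.79 − 3.7905 = -0.0005. [A⁻]/[HA] = 10^(-0.0005) = 0.999

[A⁻]/[HA] = 0.999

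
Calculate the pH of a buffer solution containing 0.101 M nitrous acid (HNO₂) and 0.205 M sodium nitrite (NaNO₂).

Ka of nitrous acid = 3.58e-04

pKa = -log(3.58e-04) = 3.45. pH = pKa + log([A⁻]/[HA]) = 3.45 + log(0.205/0.101)

pH = 3.75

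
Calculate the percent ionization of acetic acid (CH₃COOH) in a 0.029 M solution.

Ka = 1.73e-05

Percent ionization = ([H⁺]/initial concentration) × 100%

Using Ka equilibrium: x² + Ka×x - Ka×C = 0. Solving: [H⁺] = 6.9971e-04. Percent = (6.9971e-04/0.029) × 100

Percent ionization = 2.41%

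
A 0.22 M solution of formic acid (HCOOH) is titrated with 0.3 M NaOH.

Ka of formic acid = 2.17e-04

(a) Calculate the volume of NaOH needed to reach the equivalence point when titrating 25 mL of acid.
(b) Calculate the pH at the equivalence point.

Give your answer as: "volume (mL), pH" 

moles acid = 0.22 × 25/1000 = 0.0055 mol; V_base = moles/0.3 × 1000 = 18.3 mL. At equivalence only the conjugate base is present: [A⁻] = 0.0055/0.043 = 1.2692e-01 M. Kb = Kw/Ka = 4.61e-11; [OH⁻] = √(Kb × [A⁻]) = 2.4185e-06; pOH = 5.62; pH = 14 - pOH = 8.38.

V = 18.3 mL, pH = 8.38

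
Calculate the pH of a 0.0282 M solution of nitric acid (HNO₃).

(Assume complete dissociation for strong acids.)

[H⁺] = 0.0282 M for strong acid. pH = -log[H⁺] = -log(0.0282)

pH = 1.55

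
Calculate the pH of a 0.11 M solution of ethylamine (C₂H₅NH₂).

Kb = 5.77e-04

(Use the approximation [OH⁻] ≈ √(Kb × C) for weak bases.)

[OH⁻] = √(Kb × C) = √(5.77e-04 × 0.11) = 7.9668e-03. pOH = 2.10, pH = 14 - pOH

pH = 11.90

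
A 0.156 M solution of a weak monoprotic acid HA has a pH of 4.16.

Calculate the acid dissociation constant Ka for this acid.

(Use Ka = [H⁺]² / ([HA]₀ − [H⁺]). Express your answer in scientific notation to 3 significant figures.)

[H⁺] = 10^(−pH) = 10^(−4.16) = 6.918e-05 M. For HA ⇌ H⁺ + A⁻, Ka = [H⁺][A⁻]/[HA] = [H⁺]² / ([HA]₀ − [H⁺]) = (6.918e-05)² / (0.156 − 6.918e-05) = 3.07e-08.

K_a = 3.07e-08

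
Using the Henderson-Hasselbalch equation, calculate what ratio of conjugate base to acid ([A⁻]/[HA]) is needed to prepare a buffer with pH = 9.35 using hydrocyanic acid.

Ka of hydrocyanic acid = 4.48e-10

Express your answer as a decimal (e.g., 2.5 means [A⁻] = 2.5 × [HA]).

pKa = -log(4.48e-10) = 9.3487. pH = pKa + log([A⁻]/[HA]), so log([A⁻]/[HA]) = pH − pKa = 9.35 − 9.3487 = 0.0013. [A⁻]/[HA] = 10^(0.0013) = 1.00

[A⁻]/[HA] = 1.00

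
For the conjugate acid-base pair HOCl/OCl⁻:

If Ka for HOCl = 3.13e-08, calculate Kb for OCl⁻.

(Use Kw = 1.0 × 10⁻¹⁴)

For a conjugate pair Ka × Kb = Kw, so Kb = Kw/Ka = 1.0 × 10⁻¹⁴ / 3.13e-08 = 3.19e-07.

K_b = 3.19e-07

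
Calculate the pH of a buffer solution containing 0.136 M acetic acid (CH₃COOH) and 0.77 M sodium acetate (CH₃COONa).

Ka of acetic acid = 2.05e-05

pKa = -log(2.05e-05) = 4.69. pH = pKa + log([A⁻]/[HA]) = 4.69 + log(0.77/0.136)

pH = 5.44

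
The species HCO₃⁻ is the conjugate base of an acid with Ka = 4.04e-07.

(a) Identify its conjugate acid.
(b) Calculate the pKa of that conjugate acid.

(a) The conjugate acid is formed by adding one H⁺ to HCO₃⁻, giving H₂CO₃. (b) pKa = -log(Ka) = -log(4.04e-07) = 6.39.

Conjugate acid: H₂CO₃; pK_a = 6.39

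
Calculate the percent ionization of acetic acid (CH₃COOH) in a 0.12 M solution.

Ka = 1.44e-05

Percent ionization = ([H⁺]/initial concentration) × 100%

Using Ka equilibrium: x² + Ka×x - Ka×C = 0. Solving: [H⁺] = 1.3074e-03. Percent = (1.3074e-03/0.12) × 100

Percent ionization = 1.09%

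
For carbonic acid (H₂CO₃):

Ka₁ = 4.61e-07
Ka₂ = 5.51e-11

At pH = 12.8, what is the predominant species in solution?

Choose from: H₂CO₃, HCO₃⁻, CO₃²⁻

pKa₁ = 6.34, pKa₂ = 10.26. For a polyprotic acid the predominant species crosses at each pKa: below pKa_n the protonated form dominates, above it the deprotonated form does. At pH = 12.8, the predominant species is CO₃²⁻.

CO₃²⁻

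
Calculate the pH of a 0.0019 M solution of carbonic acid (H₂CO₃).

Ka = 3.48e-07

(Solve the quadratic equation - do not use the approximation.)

x² + Ka×x - Ka×C = 0. Using quadratic formula: [H⁺] = 2.5540e-05

pH = 4.59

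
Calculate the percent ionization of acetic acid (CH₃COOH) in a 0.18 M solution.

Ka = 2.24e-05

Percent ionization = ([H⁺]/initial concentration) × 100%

Using Ka equilibrium: x² + Ka×x - Ka×C = 0. Solving: [H⁺] = 1.9968e-03. Percent = (1.9968e-03/0.18) × 100

Percent ionization = 1.11%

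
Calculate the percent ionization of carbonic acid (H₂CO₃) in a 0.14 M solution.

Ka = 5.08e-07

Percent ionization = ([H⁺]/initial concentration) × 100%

Using Ka equilibrium: x² + Ka×x - Ka×C = 0. Solving: [H⁺] = 2.6643e-04. Percent = (2.6643e-04/0.14) × 100

Percent ionization = 0.19%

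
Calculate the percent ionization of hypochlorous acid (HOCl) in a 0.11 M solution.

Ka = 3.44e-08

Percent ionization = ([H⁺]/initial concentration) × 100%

Using Ka equilibrium: x² + Ka×x - Ka×C = 0. Solving: [H⁺] = 6.1497e-05. Percent = (6.1497e-05/0.11) × 100

Percent ionization = 0.0559%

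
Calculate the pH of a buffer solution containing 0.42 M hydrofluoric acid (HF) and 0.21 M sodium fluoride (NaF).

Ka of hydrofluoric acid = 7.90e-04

pKa = -log(7.90e-04) = 3.10. pH = pKa + log([A⁻]/[HA]) = 3.10 + log(0.21/0.42)

pH = 2.80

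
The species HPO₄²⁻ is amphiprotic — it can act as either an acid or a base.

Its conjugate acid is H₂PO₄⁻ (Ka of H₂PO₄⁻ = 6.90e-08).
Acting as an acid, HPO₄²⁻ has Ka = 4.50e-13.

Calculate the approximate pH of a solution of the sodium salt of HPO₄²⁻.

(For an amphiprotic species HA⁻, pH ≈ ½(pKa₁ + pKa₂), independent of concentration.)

pKa₁ = -log(6.90e-08) = 7.16; pKa₂ = -log(4.50e-13) = 12.35. For an amphiprotic species, pH ≈ ½(pKa₁ + pKa₂) = ½(7.16 + 12.35) = 9.75.

pH = 9.75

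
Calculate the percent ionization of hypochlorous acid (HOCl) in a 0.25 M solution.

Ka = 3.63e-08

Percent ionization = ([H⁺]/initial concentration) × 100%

Using Ka equilibrium: x² + Ka×x - Ka×C = 0. Solving: [H⁺] = 9.5245e-05. Percent = (9.5245e-05/0.25) × 100

Percent ionization = 0.0381%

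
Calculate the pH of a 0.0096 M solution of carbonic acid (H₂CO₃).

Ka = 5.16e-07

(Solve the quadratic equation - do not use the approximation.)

x² + Ka×x - Ka×C = 0. Using quadratic formula: [H⁺] = 7.0124e-05

pH = 4.15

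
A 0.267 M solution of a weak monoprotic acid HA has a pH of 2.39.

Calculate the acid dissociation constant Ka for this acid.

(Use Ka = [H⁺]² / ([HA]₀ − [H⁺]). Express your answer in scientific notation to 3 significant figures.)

[H⁺] = 10^(−pH) = 10^(−2.39) = 4.074e-03 M. For HA ⇌ H⁺ + A⁻, Ka = [H⁺][A⁻]/[HA] = [H⁺]² / ([HA]₀ − [H⁺]) = (4.074e-03)² / (0.267 − 4.074e-03) = 6.31e-05.

K_a = 6.31e-05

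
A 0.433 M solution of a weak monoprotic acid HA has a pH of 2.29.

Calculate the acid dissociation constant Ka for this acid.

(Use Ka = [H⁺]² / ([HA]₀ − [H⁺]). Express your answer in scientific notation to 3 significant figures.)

[H⁺] = 10^(−pH) = 10^(−2.29) = 5.129e-03 M. For HA ⇌ H⁺ + A⁻, Ka = [H⁺][A⁻]/[HA] = [H⁺]² / ([HA]₀ − [H⁺]) = (5.129e-03)² / (0.433 − 5.129e-03) = 6.15e-05.

K_a = 6.15e-05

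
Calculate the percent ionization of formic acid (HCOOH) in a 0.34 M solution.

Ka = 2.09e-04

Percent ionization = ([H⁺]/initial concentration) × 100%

Using Ka equilibrium: x² + Ka×x - Ka×C = 0. Solving: [H⁺] = 8.3259e-03. Percent = (8.3259e-03/0.34) × 100

Percent ionization = 2.45%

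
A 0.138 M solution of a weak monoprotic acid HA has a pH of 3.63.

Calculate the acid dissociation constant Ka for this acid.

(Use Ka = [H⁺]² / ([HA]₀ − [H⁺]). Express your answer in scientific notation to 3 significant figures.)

[H⁺] = 10^(−pH) = 10^(−3.63) = 2.344e-04 M. For HA ⇌ H⁺ + A⁻, Ka = [H⁺][A⁻]/[HA] = [H⁺]² / ([HA]₀ − [H⁺]) = (2.344e-04)² / (0.138 − 2.344e-04) = 3.99e-07.

K_a = 3.99e-07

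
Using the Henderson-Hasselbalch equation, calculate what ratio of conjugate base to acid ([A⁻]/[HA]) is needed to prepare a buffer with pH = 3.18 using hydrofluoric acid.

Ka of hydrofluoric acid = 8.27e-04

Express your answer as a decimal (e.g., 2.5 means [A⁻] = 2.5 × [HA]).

pKa = -log(8.27e-04) = 3.0825. pH = pKa + log([A⁻]/[HA]), so log([A⁻]/[HA]) = pH − pKa = 3.18 − 3.0825 = 0.0975. [A⁻]/[HA] = 10^(0.0975) = 1.25

[A⁻]/[HA] = 1.25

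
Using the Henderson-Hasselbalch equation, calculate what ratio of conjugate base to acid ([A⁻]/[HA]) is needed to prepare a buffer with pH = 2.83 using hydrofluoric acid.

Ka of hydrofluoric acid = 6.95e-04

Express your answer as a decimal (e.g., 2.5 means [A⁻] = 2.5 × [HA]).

pKa = -log(6.95e-04) = 3.1580. pH = pKa + log([A⁻]/[HA]), so log([A⁻]/[HA]) = pH − pKa = 2.83 − 3.1580 = -0.3280. [A⁻]/[HA] = 10^(-0.3280) = 0.470

[A⁻]/[HA] = 0.470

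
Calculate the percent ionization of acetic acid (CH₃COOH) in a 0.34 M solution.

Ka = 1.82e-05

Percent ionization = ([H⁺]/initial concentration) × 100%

Using Ka equilibrium: x² + Ka×x - Ka×C = 0. Solving: [H⁺] = 2.4785e-03. Percent = (2.4785e-03/0.34) × 100

Percent ionization = 0.729%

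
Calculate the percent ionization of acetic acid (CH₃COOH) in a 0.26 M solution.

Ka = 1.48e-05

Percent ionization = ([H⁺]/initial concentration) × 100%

Using Ka equilibrium: x² + Ka×x - Ka×C = 0. Solving: [H⁺] = 1.9542e-03. Percent = (1.9542e-03/0.26) × 100

Percent ionization = 0.752%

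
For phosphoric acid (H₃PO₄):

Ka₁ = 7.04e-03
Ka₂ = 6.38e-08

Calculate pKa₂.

pKa₂ = -log(Ka₂) = -log(6.38e-08) = 7.20.

pK_{a2} = 7.20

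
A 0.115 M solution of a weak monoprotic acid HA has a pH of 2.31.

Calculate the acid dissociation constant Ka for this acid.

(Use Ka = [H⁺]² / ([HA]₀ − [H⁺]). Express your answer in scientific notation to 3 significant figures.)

[H⁺] = 10^(−pH) = 10^(−2.31) = 4.898e-03 M. For HA ⇌ H⁺ + A⁻, Ka = [H⁺][A⁻]/[HA] = [H⁺]² / ([HA]₀ − [H⁺]) = (4.898e-03)² / (0.115 − 4.898e-03) = 2.18e-04.

K_a = 2.18e-04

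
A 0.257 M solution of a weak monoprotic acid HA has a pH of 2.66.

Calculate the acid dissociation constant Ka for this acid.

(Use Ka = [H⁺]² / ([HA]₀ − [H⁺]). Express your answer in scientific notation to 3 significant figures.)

[H⁺] = 10^(−pH) = 10^(−2.66) = 2.188e-03 M. For HA ⇌ H⁺ + A⁻, Ka = [H⁺][A⁻]/[HA] = [H⁺]² / ([HA]₀ − [H⁺]) = (2.188e-03)² / (0.257 − 2.188e-03) = 1.88e-05.

K_a = 1.88e-05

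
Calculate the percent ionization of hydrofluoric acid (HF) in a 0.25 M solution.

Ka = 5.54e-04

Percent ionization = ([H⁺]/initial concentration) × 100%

Using Ka equilibrium: x² + Ka×x - Ka×C = 0. Solving: [H⁺] = 1.1495e-02. Percent = (1.1495e-02/0.25) × 100

Percent ionization = 4.6%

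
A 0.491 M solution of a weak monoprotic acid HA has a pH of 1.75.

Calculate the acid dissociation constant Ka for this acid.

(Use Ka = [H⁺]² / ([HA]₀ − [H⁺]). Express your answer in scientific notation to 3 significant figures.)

[H⁺] = 10^(−pH) = 10^(−1.75) = 1.778e-02 M. For HA ⇌ H⁺ + A⁻, Ka = [H⁺][A⁻]/[HA] = [H⁺]² / ([HA]₀ − [H⁺]) = (1.778e-02)² / (0.491 − 1.778e-02) = 6.68e-04.

K_a = 6.68e-04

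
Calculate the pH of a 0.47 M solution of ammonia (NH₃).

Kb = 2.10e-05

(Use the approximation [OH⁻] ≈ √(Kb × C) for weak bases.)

[OH⁻] = √(Kb × C) = √(2.10e-05 × 0.47) = 3.1417e-03. pOH = 2.50, pH = 14 - pOH

pH = 11.50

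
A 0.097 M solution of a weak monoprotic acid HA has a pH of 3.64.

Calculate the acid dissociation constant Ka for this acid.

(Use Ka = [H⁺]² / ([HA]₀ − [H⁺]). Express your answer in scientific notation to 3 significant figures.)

[H⁺] = 10^(−pH) = 10^(−3.64) = 2.291e-04 M. For HA ⇌ H⁺ + A⁻, Ka = [H⁺][A⁻]/[HA] = [H⁺]² / ([HA]₀ − [H⁺]) = (2.291e-04)² / (0.097 − 2.291e-04) = 5.42e-07.

K_a = 5.42e-07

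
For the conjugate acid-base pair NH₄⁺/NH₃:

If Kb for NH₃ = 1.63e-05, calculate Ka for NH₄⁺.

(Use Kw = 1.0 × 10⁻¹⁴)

For a conjugate pair Ka × Kb = Kw, so Ka = Kw/Kb = 1.0 × 10⁻¹⁴ / 1.63e-05 = 6.13e-10.

K_a = 6.13e-10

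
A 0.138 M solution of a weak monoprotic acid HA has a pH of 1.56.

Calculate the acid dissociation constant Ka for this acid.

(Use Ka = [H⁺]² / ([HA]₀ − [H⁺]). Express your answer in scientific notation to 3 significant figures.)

[H⁺] = 10^(−pH) = 10^(−1.56) = 2.754e-02 M. For HA ⇌ H⁺ + A⁻, Ka = [H⁺][A⁻]/[HA] = [H⁺]² / ([HA]₀ − [H⁺]) = (2.754e-02)² / (0.138 − 2.754e-02) = 6.87e-03.

K_a = 6.87e-03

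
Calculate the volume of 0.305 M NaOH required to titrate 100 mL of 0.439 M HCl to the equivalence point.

At equivalence: moles acid = moles base. moles HCl = 0.439 × 100/1000 = 0.0439 mol. V_base = moles / 0.305 × 1000 = 143.9 mL.

V_{base} = 143.9 mL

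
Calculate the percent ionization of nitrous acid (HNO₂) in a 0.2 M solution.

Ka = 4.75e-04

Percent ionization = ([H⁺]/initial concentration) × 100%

Using Ka equilibrium: x² + Ka×x - Ka×C = 0. Solving: [H⁺] = 9.5122e-03. Percent = (9.5122e-03/0.2) × 100

Percent ionization = 4.76%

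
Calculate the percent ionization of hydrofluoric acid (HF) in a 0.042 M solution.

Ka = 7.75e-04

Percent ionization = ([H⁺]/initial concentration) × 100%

Using Ka equilibrium: x² + Ka×x - Ka×C = 0. Solving: [H⁺] = 5.3309e-03. Percent = (5.3309e-03/0.042) × 100

Percent ionization = 12.7%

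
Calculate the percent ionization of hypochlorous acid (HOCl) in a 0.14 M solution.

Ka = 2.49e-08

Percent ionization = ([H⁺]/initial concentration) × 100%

Using Ka equilibrium: x² + Ka×x - Ka×C = 0. Solving: [H⁺] = 5.9030e-05. Percent = (5.9030e-05/0.14) × 100

Percent ionization = 0.0422%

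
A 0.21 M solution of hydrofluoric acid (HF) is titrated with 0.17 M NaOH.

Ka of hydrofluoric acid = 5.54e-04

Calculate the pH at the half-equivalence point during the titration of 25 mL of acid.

At half-equivalence [HA] = [A⁻], so Henderson-Hasselbalch gives pH = pKa = -log(5.54e-04) = 3.26.

pH = pKa = 3.26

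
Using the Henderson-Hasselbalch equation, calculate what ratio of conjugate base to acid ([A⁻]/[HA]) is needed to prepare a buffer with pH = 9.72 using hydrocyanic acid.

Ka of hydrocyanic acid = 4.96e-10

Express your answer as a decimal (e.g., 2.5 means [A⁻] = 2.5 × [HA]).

pKa = -log(4.96e-10) = 9.3045. pH = pKa + log([A⁻]/[HA]), so log([A⁻]/[HA]) = pH − pKa = 9.72 − 9.3045 = 0.4155. [A⁻]/[HA] = 10^(0.4155) = 2.60

[A⁻]/[HA] = 2.60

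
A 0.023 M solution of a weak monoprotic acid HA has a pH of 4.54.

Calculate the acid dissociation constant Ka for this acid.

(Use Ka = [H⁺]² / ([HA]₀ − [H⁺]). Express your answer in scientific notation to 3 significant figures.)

[H⁺] = 10^(−pH) = 10^(−4.54) = 2.884e-05 M. For HA ⇌ H⁺ + A⁻, Ka = [H⁺][A⁻]/[HA] = [H⁺]² / ([HA]₀ − [H⁺]) = (2.884e-05)² / (0.023 − 2.884e-05) = 3.62e-08.

K_a = 3.62e-08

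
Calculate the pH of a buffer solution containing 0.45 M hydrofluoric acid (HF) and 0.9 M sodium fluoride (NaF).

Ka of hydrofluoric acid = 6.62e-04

pKa = -log(6.62e-04) = 3.18. pH = pKa + log([A⁻]/[HA]) = 3.18 + log(0.9/0.45)

pH = 3.48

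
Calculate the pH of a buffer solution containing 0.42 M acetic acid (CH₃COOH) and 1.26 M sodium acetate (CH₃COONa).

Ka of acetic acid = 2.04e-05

pKa = -log(2.04e-05) = 4.69. pH = pKa + log([A⁻]/[HA]) = 4.69 + log(1.26/0.42)

pH = 5.17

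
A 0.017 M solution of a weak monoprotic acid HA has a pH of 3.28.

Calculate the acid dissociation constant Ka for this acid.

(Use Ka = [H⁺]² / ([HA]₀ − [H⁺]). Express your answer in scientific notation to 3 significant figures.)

[H⁺] = 10^(−pH) = 10^(−3.28) = 5.248e-04 M. For HA ⇌ H⁺ + A⁻, Ka = [H⁺][A⁻]/[HA] = [H⁺]² / ([HA]₀ − [H⁺]) = (5.248e-04)² / (0.017 − 5.248e-04) = 1.67e-05.

K_a = 1.67e-05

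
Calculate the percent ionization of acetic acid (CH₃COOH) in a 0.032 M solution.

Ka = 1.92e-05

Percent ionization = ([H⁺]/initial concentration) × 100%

Using Ka equilibrium: x² + Ka×x - Ka×C = 0. Solving: [H⁺] = 7.7430e-04. Percent = (7.7430e-04/0.032) × 100

Percent ionization = 2.42%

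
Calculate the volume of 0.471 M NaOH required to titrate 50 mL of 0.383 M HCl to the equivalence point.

At equivalence: moles acid = moles base. moles HCl = 0.383 × 50/1000 = 0.01915 mol. V_base = moles / 0.471 × 1000 = 40.7 mL.

V_{base} = 40.7 mL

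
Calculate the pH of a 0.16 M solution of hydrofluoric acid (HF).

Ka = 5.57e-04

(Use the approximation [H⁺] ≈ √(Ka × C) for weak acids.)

[H⁺] = √(Ka × C) = √(5.57e-04 × 0.16) = 9.4403e-03. pH = -log(9.4403e-03)

pH = 2.03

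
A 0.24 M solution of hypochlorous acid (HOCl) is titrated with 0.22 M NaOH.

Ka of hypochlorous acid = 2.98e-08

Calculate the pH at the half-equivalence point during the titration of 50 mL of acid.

At half-equivalence [HA] = [A⁻], so Henderson-Hasselbalch gives pH = pKa = -log(2.98e-08) = 7.53.

pH = pKa = 7.53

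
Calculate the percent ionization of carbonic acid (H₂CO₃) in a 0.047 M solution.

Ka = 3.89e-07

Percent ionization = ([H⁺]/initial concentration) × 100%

Using Ka equilibrium: x² + Ka×x - Ka×C = 0. Solving: [H⁺] = 1.3502e-04. Percent = (1.3502e-04/0.047) × 100

Percent ionization = 0.287%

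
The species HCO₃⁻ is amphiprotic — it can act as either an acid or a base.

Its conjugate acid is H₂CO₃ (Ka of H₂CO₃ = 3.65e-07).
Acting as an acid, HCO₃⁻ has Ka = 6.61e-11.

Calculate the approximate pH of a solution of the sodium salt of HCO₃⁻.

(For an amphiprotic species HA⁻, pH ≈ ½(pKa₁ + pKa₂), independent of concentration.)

pKa₁ = -log(3.65e-07) = 6.44; pKa₂ = -log(6.61e-11) = 10.18. For an amphiprotic species, pH ≈ ½(pKa₁ + pKa₂) = ½(6.44 + 10.18) = 8.31.

pH = 8.31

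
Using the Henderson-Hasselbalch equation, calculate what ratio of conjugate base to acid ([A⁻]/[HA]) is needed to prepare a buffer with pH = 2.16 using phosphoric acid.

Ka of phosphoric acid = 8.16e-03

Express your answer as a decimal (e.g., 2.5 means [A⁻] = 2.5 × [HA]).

pKa = -log(8.16e-03) = 2.0883. pH = pKa + log([A⁻]/[HA]), so log([A⁻]/[HA]) = pH − pKa = 2.16 − 2.0883 = 0.0717. [A⁻]/[HA] = 10^(0.0717) = 1.18

[A⁻]/[HA] = 1.18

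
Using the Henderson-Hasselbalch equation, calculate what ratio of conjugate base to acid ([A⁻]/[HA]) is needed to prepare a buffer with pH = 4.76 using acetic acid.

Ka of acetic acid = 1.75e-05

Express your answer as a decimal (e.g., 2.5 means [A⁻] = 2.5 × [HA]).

pKa = -log(1.75e-05) = 4.7570. pH = pKa + log([A⁻]/[HA]), so log([A⁻]/[HA]) = pH − pKa = 4.76 − 4.7570 = 0.0030. [A⁻]/[HA] = 10^(0.0030) = 1.01

[A⁻]/[HA] = 1.01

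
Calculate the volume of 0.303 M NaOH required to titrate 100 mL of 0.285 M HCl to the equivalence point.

At equivalence: moles acid = moles base. moles HCl = 0.285 × 100/1000 = 0.0285 mol. V_base = moles / 0.303 × 1000 = 94.1 mL.

V_{base} = 94.1 mL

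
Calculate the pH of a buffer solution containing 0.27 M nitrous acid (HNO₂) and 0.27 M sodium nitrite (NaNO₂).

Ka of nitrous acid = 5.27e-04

pKa = -log(5.27e-04) = 3.28. pH = pKa + log([A⁻]/[HA]) = 3.28 + log(0.27/0.27)

pH = 3.28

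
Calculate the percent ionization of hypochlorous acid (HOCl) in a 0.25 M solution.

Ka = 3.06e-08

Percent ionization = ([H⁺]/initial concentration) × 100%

Using Ka equilibrium: x² + Ka×x - Ka×C = 0. Solving: [H⁺] = 8.7449e-05. Percent = (8.7449e-05/0.25) × 100

Percent ionization = 0.035%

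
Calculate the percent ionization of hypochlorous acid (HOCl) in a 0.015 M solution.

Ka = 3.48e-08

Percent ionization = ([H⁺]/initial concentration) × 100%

Using Ka equilibrium: x² + Ka×x - Ka×C = 0. Solving: [H⁺] = 2.2830e-05. Percent = (2.2830e-05/0.015) × 100

Percent ionization = 0.152%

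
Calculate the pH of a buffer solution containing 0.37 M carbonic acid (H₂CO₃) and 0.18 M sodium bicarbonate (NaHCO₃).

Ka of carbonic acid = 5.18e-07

pKa = -log(5.18e-07) = 6.29. pH = pKa + log([A⁻]/[HA]) = 6.29 + log(0.18/0.37)

pH = 5.97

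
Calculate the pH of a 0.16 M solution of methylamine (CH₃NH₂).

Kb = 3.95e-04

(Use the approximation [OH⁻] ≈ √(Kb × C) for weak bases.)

[OH⁻] = √(Kb × C) = √(3.95e-04 × 0.16) = 7.9498e-03. pOH = 2.10, pH = 14 - pOH

pH = 11.90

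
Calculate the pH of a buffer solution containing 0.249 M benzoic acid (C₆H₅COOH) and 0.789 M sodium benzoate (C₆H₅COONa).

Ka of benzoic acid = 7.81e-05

pKa = -log(7.81e-05) = 4.11. pH = pKa + log([A⁻]/[HA]) = 4.11 + log(0.789/0.249)

pH = 4.61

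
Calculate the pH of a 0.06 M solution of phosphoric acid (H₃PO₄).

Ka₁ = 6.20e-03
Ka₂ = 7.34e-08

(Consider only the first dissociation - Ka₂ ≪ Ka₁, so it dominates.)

First dissociation dominates. From Ka₁ = [H⁺][HA⁻]/[H₂A], x² + Ka₁·x − Ka₁·C = 0 with C = 0.06 M and Ka₁ = 6.20e-03. Solving: [H⁺] = (−Ka₁ + √(Ka₁² + 4·Ka₁·C)) / 2 = 1.6435e-02 M. pH = -log(1.6435e-02) = 1.78.

pH = 1.78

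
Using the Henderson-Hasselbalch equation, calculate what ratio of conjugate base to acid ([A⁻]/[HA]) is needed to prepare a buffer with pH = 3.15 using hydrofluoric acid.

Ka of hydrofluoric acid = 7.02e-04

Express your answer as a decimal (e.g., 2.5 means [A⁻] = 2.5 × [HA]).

pKa = -log(7.02e-04) = 3.1537. pH = pKa + log([A⁻]/[HA]), so log([A⁻]/[HA]) = pH − pKa = 3.15 − 3.1537 = -0.0037. [A⁻]/[HA] = 10^(-0.0037) = 0.992

[A⁻]/[HA] = 0.992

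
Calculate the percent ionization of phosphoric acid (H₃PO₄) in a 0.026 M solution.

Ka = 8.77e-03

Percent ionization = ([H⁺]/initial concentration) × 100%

Using Ka equilibrium: x² + Ka×x - Ka×C = 0. Solving: [H⁺] = 1.1339e-02. Percent = (1.1339e-02/0.026) × 100

Percent ionization = 43.6%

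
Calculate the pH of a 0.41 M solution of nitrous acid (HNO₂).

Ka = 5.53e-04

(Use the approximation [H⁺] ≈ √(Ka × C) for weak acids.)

[H⁺] = √(Ka × C) = √(5.53e-04 × 0.41) = 1.5058e-02. pH = -log(1.5058e-02)

pH = 1.82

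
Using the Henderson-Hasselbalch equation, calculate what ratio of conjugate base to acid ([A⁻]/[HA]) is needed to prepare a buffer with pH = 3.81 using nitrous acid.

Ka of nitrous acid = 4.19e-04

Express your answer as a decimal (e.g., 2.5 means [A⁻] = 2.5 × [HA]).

pKa = -log(4.19e-04) = 3.3778. pH = pKa + log([A⁻]/[HA]), so log([A⁻]/[HA]) = pH − pKa = 3.81 − 3.3778 = 0.4322. [A⁻]/[HA] = 10^(0.4322) = 2.71

[A⁻]/[HA] = 2.71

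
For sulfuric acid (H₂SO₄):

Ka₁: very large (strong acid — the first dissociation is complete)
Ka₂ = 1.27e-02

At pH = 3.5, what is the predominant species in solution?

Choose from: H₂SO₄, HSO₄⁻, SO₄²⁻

The first dissociation is complete, so H₂SO₄ itself is never the predominant species in water; pKa₂ = -log(1.27e-02) = 1.90. For a polyprotic acid the predominant species crosses at each pKa: below pKa_n the protonated form dominates, above it the deprotonated form does. At pH = 3.5, the predominant species is SO₄²⁻.

SO₄²⁻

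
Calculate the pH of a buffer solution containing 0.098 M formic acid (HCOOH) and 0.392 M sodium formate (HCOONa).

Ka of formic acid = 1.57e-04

pKa = -log(1.57e-04) = 3.80. pH = pKa + log([A⁻]/[HA]) = 3.80 + log(0.392/0.098)

pH = 4.41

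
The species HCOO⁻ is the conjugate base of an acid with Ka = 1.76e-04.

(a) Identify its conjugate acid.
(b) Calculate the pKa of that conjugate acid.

(a) The conjugate acid is formed by adding one H⁺ to HCOO⁻, giving HCOOH. (b) pKa = -log(Ka) = -log(1.76e-04) = 3.75.

Conjugate acid: HCOOH; pK_a = 3.75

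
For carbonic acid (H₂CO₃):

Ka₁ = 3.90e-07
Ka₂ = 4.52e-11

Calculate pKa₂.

pKa₂ = -log(Ka₂) = -log(4.52e-11) = 10.34.

pK_{a2} = 10.34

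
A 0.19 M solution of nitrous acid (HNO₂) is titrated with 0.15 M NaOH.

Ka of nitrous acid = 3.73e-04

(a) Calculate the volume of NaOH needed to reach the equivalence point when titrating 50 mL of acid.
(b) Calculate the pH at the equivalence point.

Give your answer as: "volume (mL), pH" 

moles acid = 0.19 × 50/1000 = 0.0095 mol; V_base = moles/0.15 × 1000 = 63.3 mL. At equivalence only the conjugate base is present: [A⁻] = 0.0095/0.113 = 8.3824e-02 M. Kb = Kw/Ka = 2.68e-11; [OH⁻] = √(Kb × [A⁻]) = 1.4991e-06; pOH = 5.82; pH = 14 - pOH = 8.18.

V = 63.3 mL, pH = 8.18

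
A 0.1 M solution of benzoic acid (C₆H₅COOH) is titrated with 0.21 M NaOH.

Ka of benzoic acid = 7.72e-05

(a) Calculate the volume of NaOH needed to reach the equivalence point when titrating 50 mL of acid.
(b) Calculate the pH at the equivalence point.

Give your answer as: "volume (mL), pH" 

moles acid = 0.1 × 50/1000 = 0.005 mol; V_base = moles/0.21 × 1000 = 23.8 mL. At equivalence only the conjugate base is present: [A⁻] = 0.005/0.074 = 6.7742e-02 M. Kb = Kw/Ka = 1.30e-10; [OH⁻] = √(Kb × [A⁻]) = 2.9622e-06; pOH = 5.53; pH = 14 - pOH = 8.47.

V = 23.8 mL, pH = 8.47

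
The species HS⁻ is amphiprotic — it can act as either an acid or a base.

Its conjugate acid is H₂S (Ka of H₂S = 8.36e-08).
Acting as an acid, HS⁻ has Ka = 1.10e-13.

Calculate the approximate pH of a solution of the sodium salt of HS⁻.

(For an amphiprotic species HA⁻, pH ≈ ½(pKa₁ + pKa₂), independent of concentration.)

pKa₁ = -log(8.36e-08) = 7.08; pKa₂ = -log(1.10e-13) = 12.96. For an amphiprotic species, pH ≈ ½(pKa₁ + pKa₂) = ½(7.08 + 12.96) = 10.02.

pH = 10.02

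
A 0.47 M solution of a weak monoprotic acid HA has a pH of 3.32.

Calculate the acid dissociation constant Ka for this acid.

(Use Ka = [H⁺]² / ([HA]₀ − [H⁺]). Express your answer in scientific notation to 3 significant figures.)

[H⁺] = 10^(−pH) = 10^(−3.32) = 4.786e-04 M. For HA ⇌ H⁺ + A⁻, Ka = [H⁺][A⁻]/[HA] = [H⁺]² / ([HA]₀ − [H⁺]) = (4.786e-04)² / (0.47 − 4.786e-04) = 4.88e-07.

K_a = 4.88e-07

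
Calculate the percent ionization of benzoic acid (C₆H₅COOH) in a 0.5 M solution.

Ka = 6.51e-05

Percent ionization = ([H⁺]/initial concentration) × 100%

Using Ka equilibrium: x² + Ka×x - Ka×C = 0. Solving: [H⁺] = 5.6728e-03. Percent = (5.6728e-03/0.5) × 100

Percent ionization = 1.13%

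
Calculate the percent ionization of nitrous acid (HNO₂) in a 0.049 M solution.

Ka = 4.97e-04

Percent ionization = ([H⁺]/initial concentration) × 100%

Using Ka equilibrium: x² + Ka×x - Ka×C = 0. Solving: [H⁺] = 4.6926e-03. Percent = (4.6926e-03/0.049) × 100

Percent ionization = 9.58%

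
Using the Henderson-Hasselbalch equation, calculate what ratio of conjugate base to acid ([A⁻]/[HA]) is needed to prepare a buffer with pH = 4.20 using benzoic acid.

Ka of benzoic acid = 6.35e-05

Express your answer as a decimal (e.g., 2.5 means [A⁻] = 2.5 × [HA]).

pKa = -log(6.35e-05) = 4.1972. pH = pKa + log([A⁻]/[HA]), so log([A⁻]/[HA]) = pH − pKa = 4.20 − 4.1972 = 0.0028. [A⁻]/[HA] = 10^(0.0028) = 1.01

[A⁻]/[HA] = 1.01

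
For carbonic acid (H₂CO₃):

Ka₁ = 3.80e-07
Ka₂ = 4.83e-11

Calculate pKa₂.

pKa₂ = -log(Ka₂) = -log(4.83e-11) = 10.32.

pK_{a2} = 10.32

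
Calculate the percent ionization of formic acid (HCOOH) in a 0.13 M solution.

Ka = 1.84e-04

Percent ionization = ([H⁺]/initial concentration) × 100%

Using Ka equilibrium: x² + Ka×x - Ka×C = 0. Solving: [H⁺] = 4.7997e-03. Percent = (4.7997e-03/0.13) × 100

Percent ionization = 3.69%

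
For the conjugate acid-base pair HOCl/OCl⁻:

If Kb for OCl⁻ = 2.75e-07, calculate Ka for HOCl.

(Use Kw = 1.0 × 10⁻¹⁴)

For a conjugate pair Ka × Kb = Kw, so Ka = Kw/Kb = 1.0 × 10⁻¹⁴ / 2.75e-07 = 3.64e-08.

K_a = 3.64e-08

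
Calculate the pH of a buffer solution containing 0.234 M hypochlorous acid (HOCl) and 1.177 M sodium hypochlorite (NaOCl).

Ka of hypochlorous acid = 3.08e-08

pKa = -log(3.08e-08) = 7.51. pH = pKa + log([A⁻]/[HA]) = 7.51 + log(1.177/0.234)

pH = 8.21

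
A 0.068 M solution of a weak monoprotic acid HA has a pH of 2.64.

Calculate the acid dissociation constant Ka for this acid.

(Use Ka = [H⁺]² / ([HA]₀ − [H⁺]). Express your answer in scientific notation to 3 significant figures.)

[H⁺] = 10^(−pH) = 10^(−2.64) = 2.291e-03 M. For HA ⇌ H⁺ + A⁻, Ka = [H⁺][A⁻]/[HA] = [H⁺]² / ([HA]₀ − [H⁺]) = (2.291e-03)² / (0.068 − 2.291e-03) = 7.99e-05.

K_a = 7.99e-05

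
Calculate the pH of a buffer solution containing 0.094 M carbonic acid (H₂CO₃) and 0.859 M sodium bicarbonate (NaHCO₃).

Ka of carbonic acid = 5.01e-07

pKa = -log(5.01e-07) = 6.30. pH = pKa + log([A⁻]/[HA]) = 6.30 + log(0.859/0.094)

pH = 7.26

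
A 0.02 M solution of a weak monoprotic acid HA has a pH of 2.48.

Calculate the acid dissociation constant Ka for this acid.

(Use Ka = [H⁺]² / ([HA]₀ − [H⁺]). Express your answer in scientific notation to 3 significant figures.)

[H⁺] = 10^(−pH) = 10^(−2.48) = 3.311e-03 M. For HA ⇌ H⁺ + A⁻, Ka = [H⁺][A⁻]/[HA] = [H⁺]² / ([HA]₀ − [H⁺]) = (3.311e-03)² / (0.02 − 3.311e-03) = 6.57e-04.

K_a = 6.57e-04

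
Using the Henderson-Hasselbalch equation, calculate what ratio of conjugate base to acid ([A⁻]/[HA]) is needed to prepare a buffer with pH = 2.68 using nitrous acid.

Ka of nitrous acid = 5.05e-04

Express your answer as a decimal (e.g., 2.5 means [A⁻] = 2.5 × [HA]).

pKa = -log(5.05e-04) = 3.2967. pH = pKa + log([A⁻]/[HA]), so log([A⁻]/[HA]) = pH − pKa = 2.68 − 3.2967 = -0.6167. [A⁻]/[HA] = 10^(-0.6167) = 0.242

[A⁻]/[HA] = 0.242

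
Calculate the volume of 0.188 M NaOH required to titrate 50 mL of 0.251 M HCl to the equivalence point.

At equivalence: moles acid = moles base. moles HCl = 0.251 × 50/1000 = 0.01255 mol. V_base = moles / 0.188 × 1000 = 66.8 mL.

V_{base} = 66.8 mL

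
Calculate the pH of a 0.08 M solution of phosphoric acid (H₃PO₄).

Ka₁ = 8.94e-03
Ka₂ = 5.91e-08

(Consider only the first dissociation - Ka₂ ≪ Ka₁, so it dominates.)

First dissociation dominates. From Ka₁ = [H⁺][HA⁻]/[H₂A], x² + Ka₁·x − Ka₁·C = 0 with C = 0.08 M and Ka₁ = 8.94e-03. Solving: [H⁺] = (−Ka₁ + √(Ka₁² + 4·Ka₁·C)) / 2 = 2.2644e-02 M. pH = -log(2.2644e-02) = 1.65.

pH = 1.65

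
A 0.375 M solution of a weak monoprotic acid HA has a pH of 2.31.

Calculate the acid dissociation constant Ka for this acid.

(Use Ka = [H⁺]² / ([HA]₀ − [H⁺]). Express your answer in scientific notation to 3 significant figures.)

[H⁺] = 10^(−pH) = 10^(−2.31) = 4.898e-03 M. For HA ⇌ H⁺ + A⁻, Ka = [H⁺][A⁻]/[HA] = [H⁺]² / ([HA]₀ − [H⁺]) = (4.898e-03)² / (0.375 − 4.898e-03) = 6.48e-05.

K_a = 6.48e-05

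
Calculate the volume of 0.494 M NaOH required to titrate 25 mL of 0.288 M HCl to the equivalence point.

At equivalence: moles acid = moles base. moles HCl = 0.288 × 25/1000 = 0.0072 mol. V_base = moles / 0.494 × 1000 = 14.6 mL.

V_{base} = 14.6 mL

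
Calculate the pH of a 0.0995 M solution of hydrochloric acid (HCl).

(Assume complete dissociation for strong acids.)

[H⁺] = 0.0995 M for strong acid. pH = -log[H⁺] = -log(0.0995)

pH = 1.00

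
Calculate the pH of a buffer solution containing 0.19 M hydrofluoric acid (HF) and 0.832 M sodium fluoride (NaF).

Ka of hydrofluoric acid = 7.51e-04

pKa = -log(7.51e-04) = 3.12. pH = pKa + log([A⁻]/[HA]) = 3.12 + log(0.832/0.19)

pH = 3.77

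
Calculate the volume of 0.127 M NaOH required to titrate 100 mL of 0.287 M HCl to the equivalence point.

At equivalence: moles acid = moles base. moles HCl = 0.287 × 100/1000 = 0.0287 mol. V_base = moles / 0.127 × 1000 = 226.0 mL.

V_{base} = 226.0 mL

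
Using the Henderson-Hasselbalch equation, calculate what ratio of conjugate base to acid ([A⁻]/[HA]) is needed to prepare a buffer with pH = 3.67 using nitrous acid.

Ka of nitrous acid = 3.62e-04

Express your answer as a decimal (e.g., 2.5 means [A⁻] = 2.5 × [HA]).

pKa = -log(3.62e-04) = 3.4413. pH = pKa + log([A⁻]/[HA]), so log([A⁻]/[HA]) = pH − pKa = 3.67 − 3.4413 = 0.2287. [A⁻]/[HA] = 10^(0.2287) = 1.69

[A⁻]/[HA] = 1.69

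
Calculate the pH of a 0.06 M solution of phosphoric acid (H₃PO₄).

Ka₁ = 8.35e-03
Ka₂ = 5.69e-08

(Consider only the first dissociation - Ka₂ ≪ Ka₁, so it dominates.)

First dissociation dominates. From Ka₁ = [H⁺][HA⁻]/[H₂A], x² + Ka₁·x − Ka₁·C = 0 with C = 0.06 M and Ka₁ = 8.35e-03. Solving: [H⁺] = (−Ka₁ + √(Ka₁² + 4·Ka₁·C)) / 2 = 1.8594e-02 M. pH = -log(1.8594e-02) = 1.73.

pH = 1.73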